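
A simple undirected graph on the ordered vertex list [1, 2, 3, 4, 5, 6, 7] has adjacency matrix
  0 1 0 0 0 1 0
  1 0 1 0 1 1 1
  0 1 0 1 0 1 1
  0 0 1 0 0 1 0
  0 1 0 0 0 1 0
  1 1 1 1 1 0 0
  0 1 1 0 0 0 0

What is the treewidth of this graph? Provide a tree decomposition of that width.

Each bag holds 3 vertices, so the decomposition has width 2, which upper-bounds the treewidth. For the lower bound, the 3 vertices {1, 2, 6} are pairwise adjacent, and any tree decomposition puts a clique entirely inside one bag — forcing width ≥ 2. Therefore the treewidth is 2.

Treewidth 2.
One optimal decomposition is:
Bags: B1 = {2, 3, 6}  B2 = {2, 3, 7}  B3 = {2, 5, 6}  B4 = {3, 4, 6}  B5 = {1, 2, 6}
Tree: B1–B2, B1–B3, B1–B4, B3–B5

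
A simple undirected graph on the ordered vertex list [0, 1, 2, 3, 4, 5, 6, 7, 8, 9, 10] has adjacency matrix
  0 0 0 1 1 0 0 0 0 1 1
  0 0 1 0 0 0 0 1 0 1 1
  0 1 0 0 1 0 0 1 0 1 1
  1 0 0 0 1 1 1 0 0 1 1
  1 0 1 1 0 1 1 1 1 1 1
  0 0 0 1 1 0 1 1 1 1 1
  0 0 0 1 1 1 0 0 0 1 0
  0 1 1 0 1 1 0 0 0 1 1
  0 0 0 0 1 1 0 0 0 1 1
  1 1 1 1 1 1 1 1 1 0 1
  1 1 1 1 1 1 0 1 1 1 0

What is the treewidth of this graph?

A width-4 tree decomposition is:
Bags: B1 = {2, 4, 7, 9, 10}  B2 = {4, 5, 7, 9, 10}  B3 = {3, 4, 5, 9, 10}  B4 = {4, 5, 8, 9, 10}  B5 = {0, 3, 4, 9, 10}  B6 = {3, 4, 5, 6, 9}  B7 = {1, 2, 7, 9, 10}
Tree: B1–B2, B2–B3, B2–B4, B3–B5, B3–B6, B1–B7
Each bag holds 5 vertices, so the decomposition has width 4, which upper-bounds the treewidth. Conversely, {1, 2, 7, 9, 10} is a clique of size 5, and the vertices of any clique must share a bag in every tree decomposition; so some bag has ≥ 5 vertices and tw(G) ≥ 4. Therefore the treewidth is 4.

4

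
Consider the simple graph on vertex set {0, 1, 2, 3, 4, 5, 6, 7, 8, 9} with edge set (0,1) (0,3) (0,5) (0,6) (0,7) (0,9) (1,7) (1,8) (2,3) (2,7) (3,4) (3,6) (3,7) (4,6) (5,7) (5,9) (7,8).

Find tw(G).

A width-2 tree decomposition is:
Bags: B1 = {0, 3, 7}  B2 = {0, 1, 7}  B3 = {0, 3, 6}  B4 = {2, 3, 7}  B5 = {0, 5, 7}  B6 = {3, 4, 6}  B7 = {0, 5, 9}  B8 = {1, 7, 8}
Tree: B1–B2, B1–B3, B1–B4, B2–B5, B3–B6, B5–B7, B2–B8
Every bag has size at most 3, so the width is 3 − 1 = 2 and tw(G) ≤ 2. Conversely, {0, 5, 9} is a clique of size 3, and the vertices of any clique must share a bag in every tree decomposition; so some bag has ≥ 3 vertices and tw(G) ≥ 2. Hence tw(G) = 2 exactly.

2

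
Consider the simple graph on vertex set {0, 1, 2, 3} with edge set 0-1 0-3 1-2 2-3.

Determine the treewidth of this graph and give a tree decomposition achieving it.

Treewidth 2.
One optimal decomposition is:
Bags: B1 = {0, 2, 3}  B2 = {0, 1, 2}
Tree: B1–B2

Each bag holds 3 vertices, so the decomposition has width 2, which upper-bounds the treewidth. Since 2–3–0–1–2 is a cycle in G, G is not acyclic. Forests are exactly the graphs of treewidth ≤ 1, so tw(G) ≥ 2. The upper and lower bounds meet at 2, so that is the treewidth.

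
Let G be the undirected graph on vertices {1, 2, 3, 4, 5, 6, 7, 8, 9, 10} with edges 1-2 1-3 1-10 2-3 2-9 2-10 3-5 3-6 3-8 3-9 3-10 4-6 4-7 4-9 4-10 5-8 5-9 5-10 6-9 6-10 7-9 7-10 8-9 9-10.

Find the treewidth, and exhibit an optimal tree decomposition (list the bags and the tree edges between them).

Treewidth 3.
One optimal decomposition is:
Bags: B1 = {2, 3, 9, 10}  B2 = {3, 6, 9, 10}  B3 = {4, 6, 9, 10}  B4 = {1, 2, 3, 10}  B5 = {4, 7, 9, 10}  B6 = {3, 5, 9, 10}  B7 = {3, 5, 8, 9}
Tree: B1–B2, B2–B3, B1–B4, B3–B5, B2–B6, B6–B7

Every bag has size at most 4, so the width is 4 − 1 = 3 and tw(G) ≤ 3. On the other hand G contains the 4-clique {1, 2, 3, 10}. A clique must lie in a single bag of any decomposition, so no decomposition can have width below 3. Combining the bounds, tw(G) = 3.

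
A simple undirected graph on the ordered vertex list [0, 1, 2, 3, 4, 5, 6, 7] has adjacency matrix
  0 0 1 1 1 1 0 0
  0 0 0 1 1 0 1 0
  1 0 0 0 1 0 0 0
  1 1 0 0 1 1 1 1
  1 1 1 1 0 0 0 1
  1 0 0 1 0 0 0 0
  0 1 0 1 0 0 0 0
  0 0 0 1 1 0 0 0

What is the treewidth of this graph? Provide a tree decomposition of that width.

Treewidth 2.
One such decomposition:
Bags: B1 = {0, 3, 4}  B2 = {1, 3, 4}  B3 = {1, 3, 6}  B4 = {0, 2, 4}  B5 = {3, 4, 7}  B6 = {0, 3, 5}
Tree: B1–B2, B2–B3, B1–B4, B2–B5, B1–B6

Each bag holds 3 vertices, so the decomposition has width 2, which upper-bounds the treewidth. For the lower bound, the 3 vertices {0, 2, 4} are pairwise adjacent, and any tree decomposition puts a clique entirely inside one bag — forcing width ≥ 2. Therefore the treewidth is 2.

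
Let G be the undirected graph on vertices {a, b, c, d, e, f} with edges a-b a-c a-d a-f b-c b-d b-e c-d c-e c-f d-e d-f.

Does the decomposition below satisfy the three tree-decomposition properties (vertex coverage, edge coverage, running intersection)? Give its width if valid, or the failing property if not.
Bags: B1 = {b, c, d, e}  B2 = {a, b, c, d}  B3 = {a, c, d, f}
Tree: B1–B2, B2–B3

Yes; width 3.

Checking the three conditions: (i) the bags cover all of {a, b, c, d, e, f}; (ii) for each edge, some bag contains both endpoints; (iii) the bags containing any fixed vertex form a subtree. All hold, so the decomposition is valid with width 4 − 1 = 3.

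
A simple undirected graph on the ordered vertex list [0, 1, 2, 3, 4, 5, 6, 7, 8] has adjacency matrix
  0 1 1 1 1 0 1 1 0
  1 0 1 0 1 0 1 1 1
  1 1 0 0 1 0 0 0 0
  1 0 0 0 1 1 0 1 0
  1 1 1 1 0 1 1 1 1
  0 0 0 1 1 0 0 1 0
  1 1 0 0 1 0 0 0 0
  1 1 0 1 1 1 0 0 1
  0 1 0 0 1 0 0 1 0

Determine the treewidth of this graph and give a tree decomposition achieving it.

Treewidth 3.
Bags: B1 = {0, 1, 4, 6}  B2 = {0, 1, 4, 7}  B3 = {0, 3, 4, 7}  B4 = {3, 4, 5, 7}  B5 = {0, 1, 2, 4}  B6 = {1, 4, 7, 8}
Tree: B1–B2, B2–B3, B3–B4, B2–B5, B2–B6

Every bag has size at most 4, so the width is 4 − 1 = 3 and tw(G) ≤ 3. On the other hand G contains the 4-clique {0, 1, 2, 4}. A clique must lie in a single bag of any decomposition, so no decomposition can have width below 3. The upper and lower bounds meet at 3, so that is the treewidth.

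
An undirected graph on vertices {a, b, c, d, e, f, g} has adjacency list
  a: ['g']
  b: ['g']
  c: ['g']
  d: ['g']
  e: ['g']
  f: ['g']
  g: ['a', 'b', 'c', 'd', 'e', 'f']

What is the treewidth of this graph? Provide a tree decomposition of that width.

Every bag has size at most 2, so the width is 2 − 1 = 1 and tw(G) ≤ 1. G has an edge, so its treewidth is at least 1. Hence tw(G) = 1 exactly.

Treewidth 1.
One optimal decomposition is:
Bags: B1 = {c, g}  B2 = {a, g}  B3 = {b, g}  B4 = {f, g}  B5 = {e, g}  B6 = {d, g}
Tree: B1–B2, B1–B3, B1–B4, B4–B5, B4–B6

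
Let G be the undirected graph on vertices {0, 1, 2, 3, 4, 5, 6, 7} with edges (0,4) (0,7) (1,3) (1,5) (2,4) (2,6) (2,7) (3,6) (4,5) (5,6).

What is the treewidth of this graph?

A width-2 tree decomposition is:
Bags: B1 = {0, 2, 7}  B2 = {0, 2, 4}  B3 = {2, 4, 6}  B4 = {4, 5, 6}  B5 = {3, 5, 6}  B6 = {1, 3, 5}
Tree: B1–B2, B2–B3, B3–B4, B4–B5, B5–B6
The largest bag has 3 vertices, giving width 2; this decomposition certifies tw(G) ≤ 2. For the lower bound, G contains the cycle 7–0–4–2–7, so G is not a forest; only forests have treewidth ≤ 1, hence tw(G) ≥ 2. Combining the bounds, tw(G) = 2.

2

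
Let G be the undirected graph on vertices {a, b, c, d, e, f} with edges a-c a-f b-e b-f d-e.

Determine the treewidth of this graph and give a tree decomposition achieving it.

Treewidth 1.
One optimal decomposition is:
Bags: B1 = {a, c}  B2 = {a, f}  B3 = {b, f}  B4 = {b, e}  B5 = {d, e}
Tree: B1–B2, B2–B3, B3–B4, B4–B5

The largest bag has 2 vertices, giving width 1; this decomposition certifies tw(G) ≤ 1. Since G has at least one edge (e.g. c–a), it is not an edgeless graph, so tw(G) ≥ 1. Hence tw(G) = 1 exactly.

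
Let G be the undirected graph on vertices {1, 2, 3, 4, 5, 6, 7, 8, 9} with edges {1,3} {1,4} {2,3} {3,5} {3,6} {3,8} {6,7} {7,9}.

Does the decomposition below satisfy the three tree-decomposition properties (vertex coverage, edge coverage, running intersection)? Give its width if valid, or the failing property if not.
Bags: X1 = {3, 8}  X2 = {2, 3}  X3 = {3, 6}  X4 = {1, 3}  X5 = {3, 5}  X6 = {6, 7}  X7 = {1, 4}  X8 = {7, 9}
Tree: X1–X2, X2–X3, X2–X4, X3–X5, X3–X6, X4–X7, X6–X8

Checking the three conditions: (i) the bags cover all of {1, 2, 3, 4, 5, 6, 7, 8, 9}; (ii) for each edge, some bag contains both endpoints; (iii) the bags containing any fixed vertex form a subtree. All hold, so the decomposition is valid with width 2 − 1 = 1.

Yes; width 1.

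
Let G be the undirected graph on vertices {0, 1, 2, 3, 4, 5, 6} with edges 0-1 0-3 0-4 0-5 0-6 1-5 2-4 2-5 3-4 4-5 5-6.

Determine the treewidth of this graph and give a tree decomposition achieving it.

Each bag holds 3 vertices, so the decomposition has width 2, which upper-bounds the treewidth. For the lower bound, the 3 vertices {0, 3, 4} are pairwise adjacent, and any tree decomposition puts a clique entirely inside one bag — forcing width ≥ 2. Hence tw(G) = 2 exactly.

Treewidth 2.
One such decomposition:
Bags: B1 = {2, 4, 5}  B2 = {0, 4, 5}  B3 = {0, 1, 5}  B4 = {0, 5, 6}  B5 = {0, 3, 4}
Tree: B1–B2, B2–B3, B3–B4, B2–B5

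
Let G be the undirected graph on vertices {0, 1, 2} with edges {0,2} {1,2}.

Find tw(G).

A width-1 tree decomposition is:
Bags: B1 = {0, 2}  B2 = {1, 2}
Tree: B1–B2
Each bag holds 2 vertices, so the decomposition has width 1, which upper-bounds the treewidth. Any graph with an edge has treewidth ≥ 1, and G has the edge 0–2. Combining the bounds, tw(G) = 1.

1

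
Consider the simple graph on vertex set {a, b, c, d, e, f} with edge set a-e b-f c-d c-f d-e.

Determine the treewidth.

A width-1 tree decomposition is:
Bags: B1 = {a, e}  B2 = {d, e}  B3 = {c, d}  B4 = {c, f}  B5 = {b, f}
Tree: B1–B2, B2–B3, B3–B4, B4–B5
Every bag has size at most 2, so the width is 2 − 1 = 1 and tw(G) ≤ 1. Any graph with an edge has treewidth ≥ 1, and G has the edge a–e. Therefore the treewidth is 1.

1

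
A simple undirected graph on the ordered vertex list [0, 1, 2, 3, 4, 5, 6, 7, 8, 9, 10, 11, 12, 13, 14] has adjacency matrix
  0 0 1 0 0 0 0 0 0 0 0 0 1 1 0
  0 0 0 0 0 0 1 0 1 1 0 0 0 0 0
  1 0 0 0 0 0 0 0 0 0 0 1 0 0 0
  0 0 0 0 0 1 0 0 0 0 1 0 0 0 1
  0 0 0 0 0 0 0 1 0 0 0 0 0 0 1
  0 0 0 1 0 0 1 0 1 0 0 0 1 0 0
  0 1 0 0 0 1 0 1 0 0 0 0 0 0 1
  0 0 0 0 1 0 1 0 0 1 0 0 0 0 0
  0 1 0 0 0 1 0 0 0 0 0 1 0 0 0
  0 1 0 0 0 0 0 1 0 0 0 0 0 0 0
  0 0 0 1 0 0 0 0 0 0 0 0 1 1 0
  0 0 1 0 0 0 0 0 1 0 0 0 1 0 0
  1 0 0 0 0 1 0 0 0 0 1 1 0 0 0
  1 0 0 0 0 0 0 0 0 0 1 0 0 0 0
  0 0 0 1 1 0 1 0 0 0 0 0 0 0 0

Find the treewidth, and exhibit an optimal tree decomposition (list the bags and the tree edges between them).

Every bag has size at most 4, so the width is 4 − 1 = 3 and tw(G) ≤ 3. For the lower bound: the 4 vertex sets {0,2,13}, {11}, {12}, {3,5,8,10} are disjoint, each induces a connected subgraph, and every pair is joined by at least one edge of G. Contracting each set to a single vertex therefore yields K_{4} as a minor, and since treewidth is minor-monotone, tw(G) ≥ tw(K_{4}) = 3. Combining the bounds, tw(G) = 3.

Treewidth 3.
Bags: B1 = {0, 2, 11, 13}  B2 = {0, 11, 12, 13}  B3 = {10, 11, 12, 13}  B4 = {8, 10, 11, 12}  B5 = {5, 8, 10, 12}  B6 = {3, 5, 8, 10}  B7 = {1, 3, 5, 8}  B8 = {1, 3, 5, 6}  B9 = {1, 3, 6, 14}  B10 = {1, 6, 9, 14}  B11 = {6, 7, 9, 14}  B12 = {4, 7, 9, 14}
Tree: B1–B2, B2–B3, B3–B4, B4–B5, B5–B6, B6–B7, B7–B8, B8–B9, B9–B10, B10–B11, B11–B12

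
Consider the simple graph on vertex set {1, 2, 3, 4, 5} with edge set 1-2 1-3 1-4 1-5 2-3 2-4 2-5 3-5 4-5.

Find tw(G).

A width-3 tree decomposition is:
Bags: B1 = {1, 2, 4, 5}  B2 = {1, 2, 3, 5}
Tree: B1–B2
Every bag has size at most 4, so the width is 4 − 1 = 3 and tw(G) ≤ 3. For the lower bound, the 4 vertices {1, 2, 3, 5} are pairwise adjacent, and any tree decomposition puts a clique entirely inside one bag — forcing width ≥ 3. The upper and lower bounds meet at 3, so that is the treewidth.

3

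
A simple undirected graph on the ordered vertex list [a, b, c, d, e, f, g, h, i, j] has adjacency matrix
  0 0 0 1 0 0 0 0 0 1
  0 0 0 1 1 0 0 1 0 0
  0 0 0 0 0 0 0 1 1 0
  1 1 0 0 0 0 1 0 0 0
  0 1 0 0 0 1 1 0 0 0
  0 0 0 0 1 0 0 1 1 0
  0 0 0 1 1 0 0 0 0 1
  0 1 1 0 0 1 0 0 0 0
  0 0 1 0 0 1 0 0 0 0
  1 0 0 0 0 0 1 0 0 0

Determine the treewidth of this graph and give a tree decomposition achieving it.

Treewidth 2.
One optimal decomposition is:
Bags: B1 = {a, g, j}  B2 = {a, d, g}  B3 = {d, e, g}  B4 = {b, d, e}  B5 = {b, e, f}  B6 = {b, f, h}  B7 = {f, h, i}  B8 = {c, h, i}
Tree: B1–B2, B2–B3, B3–B4, B4–B5, B5–B6, B6–B7, B7–B8

The largest bag has 3 vertices, giving width 2; this decomposition certifies tw(G) ≤ 2. The edges j–a–d–g–j form a cycle, so G is not a tree and its treewidth is at least 2. Hence tw(G) = 2 exactly.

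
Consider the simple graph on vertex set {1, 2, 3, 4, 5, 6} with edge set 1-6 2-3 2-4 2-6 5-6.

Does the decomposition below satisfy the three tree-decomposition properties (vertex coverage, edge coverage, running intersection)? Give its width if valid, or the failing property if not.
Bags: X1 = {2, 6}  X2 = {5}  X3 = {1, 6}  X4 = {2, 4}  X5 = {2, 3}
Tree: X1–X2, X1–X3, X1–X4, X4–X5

A tree decomposition must satisfy three properties: every vertex lies in some bag; for every edge, both endpoints lie together in some bag; and for every vertex, the bags containing it form a connected subtree. Here edge (6,5) lies in no bag, so the decomposition is invalid.

No — edge (6,5) lies in no bag.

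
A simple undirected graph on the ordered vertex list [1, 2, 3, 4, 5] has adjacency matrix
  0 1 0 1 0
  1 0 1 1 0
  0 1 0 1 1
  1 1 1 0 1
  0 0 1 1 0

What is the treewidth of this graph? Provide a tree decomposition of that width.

Every bag has size at most 3, so the width is 3 − 1 = 2 and tw(G) ≤ 2. For the lower bound, the 3 vertices {1, 2, 4} are pairwise adjacent, and any tree decomposition puts a clique entirely inside one bag — forcing width ≥ 2. Combining the bounds, tw(G) = 2.

Treewidth 2.
Bags: B1 = {2, 3, 4}  B2 = {3, 4, 5}  B3 = {1, 2, 4}
Tree: B1–B2, B1–B3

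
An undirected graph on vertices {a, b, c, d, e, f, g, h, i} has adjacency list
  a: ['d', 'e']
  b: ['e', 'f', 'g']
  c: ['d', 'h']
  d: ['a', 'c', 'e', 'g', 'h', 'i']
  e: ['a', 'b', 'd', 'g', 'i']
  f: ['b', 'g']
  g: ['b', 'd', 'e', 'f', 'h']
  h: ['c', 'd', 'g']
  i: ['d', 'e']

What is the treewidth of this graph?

2

A width-2 tree decomposition is:
Bags: B1 = {d, g, h}  B2 = {d, e, g}  B3 = {c, d, h}  B4 = {b, e, g}  B5 = {a, d, e}  B6 = {d, e, i}  B7 = {b, f, g}
Tree: B1–B2, B1–B3, B2–B4, B2–B5, B5–B6, B4–B7
The largest bag has 3 vertices, giving width 2; this decomposition certifies tw(G) ≤ 2. On the other hand G contains the 3-clique {d, e, g}. A clique must lie in a single bag of any decomposition, so no decomposition can have width below 2. Therefore the treewidth is 2.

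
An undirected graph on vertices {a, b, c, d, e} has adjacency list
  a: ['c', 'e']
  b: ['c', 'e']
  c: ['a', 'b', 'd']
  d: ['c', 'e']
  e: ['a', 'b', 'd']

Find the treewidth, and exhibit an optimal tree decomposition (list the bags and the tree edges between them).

Treewidth 2.
Bags: B1 = {b, c, e}  B2 = {c, d, e}  B3 = {a, c, e}
Tree: B1–B2, B2–B3

Each bag holds 3 vertices, so the decomposition has width 2, which upper-bounds the treewidth. For the lower bound, G contains the cycle b–e–d–c–b, so G is not a forest; only forests have treewidth ≤ 1, hence tw(G) ≥ 2. Hence tw(G) = 2 exactly.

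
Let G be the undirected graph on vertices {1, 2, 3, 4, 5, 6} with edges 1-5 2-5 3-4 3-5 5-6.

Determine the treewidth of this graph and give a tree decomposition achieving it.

Treewidth 1.
Bags: B1 = {3, 5}  B2 = {2, 5}  B3 = {3, 4}  B4 = {5, 6}  B5 = {1, 5}
Tree: B1–B2, B1–B3, B1–B4, B1–B5

Every bag has size at most 2, so the width is 2 − 1 = 1 and tw(G) ≤ 1. Any graph with an edge has treewidth ≥ 1, and G has the edge 5–3. Combining the bounds, tw(G) = 1.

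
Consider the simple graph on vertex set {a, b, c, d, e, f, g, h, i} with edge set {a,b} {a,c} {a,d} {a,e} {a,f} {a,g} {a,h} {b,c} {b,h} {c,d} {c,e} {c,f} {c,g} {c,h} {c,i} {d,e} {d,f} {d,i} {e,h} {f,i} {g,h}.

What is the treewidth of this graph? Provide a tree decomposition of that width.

Treewidth 3.
One such decomposition:
Bags: B1 = {a, c, e, h}  B2 = {a, c, g, h}  B3 = {a, b, c, h}  B4 = {a, c, d, e}  B5 = {a, c, d, f}  B6 = {c, d, f, i}
Tree: B1–B2, B2–B3, B1–B4, B4–B5, B5–B6

The largest bag has 4 vertices, giving width 3; this decomposition certifies tw(G) ≤ 3. On the other hand G contains the 4-clique {a, c, d, e}. A clique must lie in a single bag of any decomposition, so no decomposition can have width below 3. Hence tw(G) = 3 exactly.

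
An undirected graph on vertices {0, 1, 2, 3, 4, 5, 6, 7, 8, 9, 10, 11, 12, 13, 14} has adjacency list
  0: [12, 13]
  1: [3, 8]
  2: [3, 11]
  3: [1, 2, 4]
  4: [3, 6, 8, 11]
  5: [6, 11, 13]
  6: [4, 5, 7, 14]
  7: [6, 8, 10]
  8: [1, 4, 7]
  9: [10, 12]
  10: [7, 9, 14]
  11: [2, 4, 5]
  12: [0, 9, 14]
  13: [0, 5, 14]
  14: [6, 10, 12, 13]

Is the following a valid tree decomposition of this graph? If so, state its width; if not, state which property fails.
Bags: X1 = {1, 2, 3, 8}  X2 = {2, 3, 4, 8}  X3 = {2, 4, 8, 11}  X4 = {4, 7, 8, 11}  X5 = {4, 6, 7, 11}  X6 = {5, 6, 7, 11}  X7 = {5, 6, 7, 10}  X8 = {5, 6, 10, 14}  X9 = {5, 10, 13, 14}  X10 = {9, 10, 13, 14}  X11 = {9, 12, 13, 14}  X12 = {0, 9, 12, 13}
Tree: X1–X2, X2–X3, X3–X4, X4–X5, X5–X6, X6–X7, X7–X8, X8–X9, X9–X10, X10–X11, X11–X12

Yes; width 3.

Checking the three conditions: (i) the bags cover all of {0, 1, 2, 3, 4, 5, 6, 7, 8, 9, 10, 11, 12, 13, 14}; (ii) for each edge, some bag contains both endpoints; (iii) the bags containing any fixed vertex form a subtree. All hold, so the decomposition is valid with width 4 − 1 = 3.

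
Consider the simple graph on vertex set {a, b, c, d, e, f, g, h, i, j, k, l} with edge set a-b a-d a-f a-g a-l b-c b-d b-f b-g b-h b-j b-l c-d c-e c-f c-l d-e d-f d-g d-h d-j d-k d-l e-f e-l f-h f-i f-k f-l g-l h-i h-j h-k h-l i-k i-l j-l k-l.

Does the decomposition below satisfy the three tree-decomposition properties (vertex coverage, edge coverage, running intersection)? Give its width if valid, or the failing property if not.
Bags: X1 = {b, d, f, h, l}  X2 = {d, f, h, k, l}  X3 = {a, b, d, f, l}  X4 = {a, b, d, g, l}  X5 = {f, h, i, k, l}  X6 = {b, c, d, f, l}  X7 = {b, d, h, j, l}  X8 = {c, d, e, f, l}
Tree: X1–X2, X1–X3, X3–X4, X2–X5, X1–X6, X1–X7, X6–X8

Yes; width 4.

Checking the three conditions: (i) the bags cover all of {a, b, c, d, e, f, g, h, i, j, k, l}; (ii) for each edge, some bag contains both endpoints; (iii) the bags containing any fixed vertex form a subtree. All hold, so the decomposition is valid with width 5 − 1 = 4.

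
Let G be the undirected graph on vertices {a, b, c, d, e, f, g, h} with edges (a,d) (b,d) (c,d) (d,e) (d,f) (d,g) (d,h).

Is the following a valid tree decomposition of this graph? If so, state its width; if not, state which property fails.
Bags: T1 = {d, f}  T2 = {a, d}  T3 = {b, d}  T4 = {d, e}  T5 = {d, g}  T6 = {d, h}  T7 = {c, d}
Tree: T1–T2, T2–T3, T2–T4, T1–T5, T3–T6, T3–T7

Vertex coverage: the bags together contain {a, b, c, d, e, f, g, h}, the full vertex set. Edge coverage: each edge of G has both endpoints in at least one bag. Running intersection: for every vertex, the bags containing it form a connected subtree. All three properties hold, so this is a valid tree decomposition of width max|bag| − 1 = 1, and hence tw(G) ≤ 1.

Yes; width 1.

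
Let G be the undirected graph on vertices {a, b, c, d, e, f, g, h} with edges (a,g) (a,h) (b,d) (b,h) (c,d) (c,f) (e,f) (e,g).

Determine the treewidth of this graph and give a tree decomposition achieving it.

Every bag has size at most 3, so the width is 3 − 1 = 2 and tw(G) ≤ 2. Since b–d–c–f–e–g–a–h–b is a cycle in G, G is not acyclic. Forests are exactly the graphs of treewidth ≤ 1, so tw(G) ≥ 2. Hence tw(G) = 2 exactly.

Treewidth 2.
Bags: B1 = {b, c, d}  B2 = {b, c, f}  B3 = {b, e, f}  B4 = {b, e, g}  B5 = {a, b, g}  B6 = {a, b, h}
Tree: B1–B2, B2–B3, B3–B4, B4–B5, B5–B6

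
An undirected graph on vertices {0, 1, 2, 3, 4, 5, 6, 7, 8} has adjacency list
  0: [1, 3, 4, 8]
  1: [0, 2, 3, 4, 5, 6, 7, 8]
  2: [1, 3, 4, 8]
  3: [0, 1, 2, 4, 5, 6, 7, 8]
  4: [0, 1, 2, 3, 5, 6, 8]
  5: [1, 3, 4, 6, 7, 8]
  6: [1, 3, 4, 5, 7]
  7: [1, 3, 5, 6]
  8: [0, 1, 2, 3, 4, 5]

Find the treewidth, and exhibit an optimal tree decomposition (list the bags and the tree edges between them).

Every bag has size at most 5, so the width is 5 − 1 = 4 and tw(G) ≤ 4. On the other hand G contains the 5-clique {0, 1, 3, 4, 8}. A clique must lie in a single bag of any decomposition, so no decomposition can have width below 4. Therefore the treewidth is 4.

Treewidth 4.
Bags: B1 = {1, 3, 4, 5, 8}  B2 = {1, 3, 4, 5, 6}  B3 = {1, 2, 3, 4, 8}  B4 = {1, 3, 5, 6, 7}  B5 = {0, 1, 3, 4, 8}
Tree: B1–B2, B1–B3, B2–B4, B3–B5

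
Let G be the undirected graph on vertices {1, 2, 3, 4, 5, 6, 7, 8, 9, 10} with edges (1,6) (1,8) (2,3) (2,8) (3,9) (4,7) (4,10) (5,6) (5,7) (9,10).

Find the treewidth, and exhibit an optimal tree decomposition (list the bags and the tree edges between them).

The largest bag has 3 vertices, giving width 2; this decomposition certifies tw(G) ≤ 2. For the lower bound, G contains the cycle 9–3–2–8–1–6–5–7–4–10–9, so G is not a forest; only forests have treewidth ≤ 1, hence tw(G) ≥ 2. Combining the bounds, tw(G) = 2.

Treewidth 2.
One optimal decomposition is:
Bags: B1 = {2, 3, 9}  B2 = {2, 8, 9}  B3 = {1, 8, 9}  B4 = {1, 6, 9}  B5 = {5, 6, 9}  B6 = {5, 7, 9}  B7 = {4, 7, 9}  B8 = {4, 9, 10}
Tree: B1–B2, B2–B3, B3–B4, B4–B5, B5–B6, B6–B7, B7–B8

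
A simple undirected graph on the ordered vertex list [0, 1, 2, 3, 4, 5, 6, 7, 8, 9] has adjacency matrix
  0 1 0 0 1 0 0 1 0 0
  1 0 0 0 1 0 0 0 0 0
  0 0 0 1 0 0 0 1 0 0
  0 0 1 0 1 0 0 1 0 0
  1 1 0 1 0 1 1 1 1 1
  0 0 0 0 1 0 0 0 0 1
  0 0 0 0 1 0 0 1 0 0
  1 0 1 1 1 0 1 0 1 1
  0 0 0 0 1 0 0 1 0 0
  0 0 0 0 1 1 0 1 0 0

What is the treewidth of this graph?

2

A width-2 tree decomposition is:
Bags: B1 = {0, 4, 7}  B2 = {3, 4, 7}  B3 = {2, 3, 7}  B4 = {4, 7, 8}  B5 = {4, 6, 7}  B6 = {0, 1, 4}  B7 = {4, 7, 9}  B8 = {4, 5, 9}
Tree: B1–B2, B2–B3, B1–B4, B1–B5, B1–B6, B5–B7, B7–B8
Each bag holds 3 vertices, so the decomposition has width 2, which upper-bounds the treewidth. Conversely, {2, 3, 7} is a clique of size 3, and the vertices of any clique must share a bag in every tree decomposition; so some bag has ≥ 3 vertices and tw(G) ≥ 2. Therefore the treewidth is 2.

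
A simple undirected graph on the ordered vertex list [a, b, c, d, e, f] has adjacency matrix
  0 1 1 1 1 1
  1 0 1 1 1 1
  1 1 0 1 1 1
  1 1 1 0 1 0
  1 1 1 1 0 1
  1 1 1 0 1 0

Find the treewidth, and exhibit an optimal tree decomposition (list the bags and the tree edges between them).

Treewidth 4.
Bags: B1 = {a, b, c, e, f}  B2 = {a, b, c, d, e}
Tree: B1–B2

Each bag holds 5 vertices, so the decomposition has width 4, which upper-bounds the treewidth. Conversely, {a, b, c, d, e} is a clique of size 5, and the vertices of any clique must share a bag in every tree decomposition; so some bag has ≥ 5 vertices and tw(G) ≥ 4. Hence tw(G) = 4 exactly.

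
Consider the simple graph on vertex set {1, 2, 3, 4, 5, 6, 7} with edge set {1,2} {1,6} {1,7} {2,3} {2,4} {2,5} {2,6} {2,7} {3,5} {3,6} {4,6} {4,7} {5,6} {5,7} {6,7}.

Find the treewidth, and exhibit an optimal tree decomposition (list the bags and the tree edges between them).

Treewidth 3.
Bags: B1 = {2, 5, 6, 7}  B2 = {1, 2, 6, 7}  B3 = {2, 3, 5, 6}  B4 = {2, 4, 6, 7}
Tree: B1–B2, B1–B3, B2–B4

Each bag holds 4 vertices, so the decomposition has width 3, which upper-bounds the treewidth. For the lower bound, the 4 vertices {2, 3, 5, 6} are pairwise adjacent, and any tree decomposition puts a clique entirely inside one bag — forcing width ≥ 3. The upper and lower bounds meet at 3, so that is the treewidth.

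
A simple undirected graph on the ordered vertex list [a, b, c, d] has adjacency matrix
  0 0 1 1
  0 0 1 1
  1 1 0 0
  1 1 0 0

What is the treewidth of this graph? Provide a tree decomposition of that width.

Treewidth 2.
Bags: B1 = {a, b, d}  B2 = {a, b, c}
Tree: B1–B2

The largest bag has 3 vertices, giving width 2; this decomposition certifies tw(G) ≤ 2. The edges b–d–a–c–b form a cycle, so G is not a tree and its treewidth is at least 2. The upper and lower bounds meet at 2, so that is the treewidth.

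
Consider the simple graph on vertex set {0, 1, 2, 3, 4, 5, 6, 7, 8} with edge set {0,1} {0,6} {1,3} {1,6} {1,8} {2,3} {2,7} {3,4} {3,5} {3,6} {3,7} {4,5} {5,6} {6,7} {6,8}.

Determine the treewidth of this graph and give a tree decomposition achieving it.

Treewidth 2.
One such decomposition:
Bags: B1 = {3, 5, 6}  B2 = {1, 3, 6}  B3 = {1, 6, 8}  B4 = {3, 6, 7}  B5 = {0, 1, 6}  B6 = {2, 3, 7}  B7 = {3, 4, 5}
Tree: B1–B2, B2–B3, B2–B4, B3–B5, B4–B6, B1–B7

The largest bag has 3 vertices, giving width 2; this decomposition certifies tw(G) ≤ 2. For the lower bound, the 3 vertices {0, 1, 6} are pairwise adjacent, and any tree decomposition puts a clique entirely inside one bag — forcing width ≥ 2. Therefore the treewidth is 2.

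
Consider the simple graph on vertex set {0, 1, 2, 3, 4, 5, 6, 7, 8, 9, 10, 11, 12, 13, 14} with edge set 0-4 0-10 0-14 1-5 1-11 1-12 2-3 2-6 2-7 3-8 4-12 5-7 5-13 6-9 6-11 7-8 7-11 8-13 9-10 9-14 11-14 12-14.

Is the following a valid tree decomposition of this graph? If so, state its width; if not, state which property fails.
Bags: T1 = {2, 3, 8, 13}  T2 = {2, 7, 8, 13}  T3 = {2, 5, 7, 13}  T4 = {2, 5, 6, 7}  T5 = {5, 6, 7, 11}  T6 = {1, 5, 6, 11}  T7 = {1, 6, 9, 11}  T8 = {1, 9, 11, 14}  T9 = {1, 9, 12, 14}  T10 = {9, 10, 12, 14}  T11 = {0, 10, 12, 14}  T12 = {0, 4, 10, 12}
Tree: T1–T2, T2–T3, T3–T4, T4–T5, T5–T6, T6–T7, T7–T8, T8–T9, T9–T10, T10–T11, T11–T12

Vertex coverage: the bags together contain {0, 1, 2, 3, 4, 5, 6, 7, 8, 9, 10, 11, 12, 13, 14}, the full vertex set. Edge coverage: each edge of G has both endpoints in at least one bag. Running intersection: for every vertex, the bags containing it form a connected subtree. All three properties hold, so this is a valid tree decomposition of width max|bag| − 1 = 3, and hence tw(G) ≤ 3.

Yes; width 3.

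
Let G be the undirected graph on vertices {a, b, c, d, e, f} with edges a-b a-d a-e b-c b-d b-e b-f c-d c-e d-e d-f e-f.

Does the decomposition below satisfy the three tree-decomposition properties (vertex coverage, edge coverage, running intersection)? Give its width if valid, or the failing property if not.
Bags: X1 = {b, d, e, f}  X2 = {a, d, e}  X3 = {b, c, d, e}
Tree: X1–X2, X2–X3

A tree decomposition must satisfy three properties: every vertex lies in some bag; for every edge, both endpoints lie together in some bag; and for every vertex, the bags containing it form a connected subtree. Here edge (b,a) lies in no bag, so the decomposition is invalid.

No — edge (b,a) lies in no bag.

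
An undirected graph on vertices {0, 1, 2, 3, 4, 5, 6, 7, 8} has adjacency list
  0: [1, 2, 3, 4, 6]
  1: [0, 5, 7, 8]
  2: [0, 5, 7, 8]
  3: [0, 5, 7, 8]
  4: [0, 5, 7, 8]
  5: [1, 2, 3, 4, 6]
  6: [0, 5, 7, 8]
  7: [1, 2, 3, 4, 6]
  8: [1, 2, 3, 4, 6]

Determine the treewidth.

4

A width-4 tree decomposition is:
Bags: B1 = {0, 1, 5, 7, 8}  B2 = {0, 4, 5, 7, 8}  B3 = {0, 3, 5, 7, 8}  B4 = {0, 2, 5, 7, 8}  B5 = {0, 5, 6, 7, 8}
Tree: B1–B2, B2–B3, B3–B4, B4–B5
The largest bag has 5 vertices, giving width 4; this decomposition certifies tw(G) ≤ 4. For the lower bound: the 5 vertex sets {0,1}, {4,8}, {3,5}, {7}, {2} are disjoint, each induces a connected subgraph, and every pair is joined by at least one edge of G. Contracting each set to a single vertex therefore yields K_{5} as a minor, and since treewidth is minor-monotone, tw(G) ≥ tw(K_{5}) = 4. Hence tw(G) = 4 exactly.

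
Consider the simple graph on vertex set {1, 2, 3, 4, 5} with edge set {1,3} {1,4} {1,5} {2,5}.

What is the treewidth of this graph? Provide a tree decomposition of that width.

The largest bag has 2 vertices, giving width 1; this decomposition certifies tw(G) ≤ 1. Any graph with an edge has treewidth ≥ 1, and G has the edge 1–5. Therefore the treewidth is 1.

Treewidth 1.
One such decomposition:
Bags: B1 = {1, 5}  B2 = {1, 3}  B3 = {2, 5}  B4 = {1, 4}
Tree: B1–B2, B1–B3, B1–B4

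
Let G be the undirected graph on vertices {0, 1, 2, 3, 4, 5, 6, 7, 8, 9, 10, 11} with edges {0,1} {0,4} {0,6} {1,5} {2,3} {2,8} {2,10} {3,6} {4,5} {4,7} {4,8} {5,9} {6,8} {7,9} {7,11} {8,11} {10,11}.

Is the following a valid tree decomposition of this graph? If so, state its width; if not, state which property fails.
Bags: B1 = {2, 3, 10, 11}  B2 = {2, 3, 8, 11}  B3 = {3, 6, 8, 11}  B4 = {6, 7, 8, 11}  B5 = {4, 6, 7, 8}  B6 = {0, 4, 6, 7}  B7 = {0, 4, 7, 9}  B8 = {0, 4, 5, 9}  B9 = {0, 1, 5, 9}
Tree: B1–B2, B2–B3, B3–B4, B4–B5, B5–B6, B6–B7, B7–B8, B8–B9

Yes; width 3.

Checking the three conditions: (i) the bags cover all of {0, 1, 2, 3, 4, 5, 6, 7, 8, 9, 10, 11}; (ii) for each edge, some bag contains both endpoints; (iii) the bags containing any fixed vertex form a subtree. All hold, so the decomposition is valid with width 4 − 1 = 3.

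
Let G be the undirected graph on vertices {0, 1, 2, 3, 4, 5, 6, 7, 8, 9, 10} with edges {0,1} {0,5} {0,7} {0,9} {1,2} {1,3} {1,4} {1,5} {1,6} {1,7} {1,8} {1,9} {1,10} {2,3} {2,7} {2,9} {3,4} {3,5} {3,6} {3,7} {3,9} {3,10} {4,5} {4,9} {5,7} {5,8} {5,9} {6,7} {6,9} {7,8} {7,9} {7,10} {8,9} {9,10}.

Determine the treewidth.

4

A width-4 tree decomposition is:
Bags: B1 = {1, 5, 7, 8, 9}  B2 = {1, 3, 5, 7, 9}  B3 = {1, 3, 6, 7, 9}  B4 = {1, 3, 4, 5, 9}  B5 = {0, 1, 5, 7, 9}  B6 = {1, 3, 7, 9, 10}  B7 = {1, 2, 3, 7, 9}
Tree: B1–B2, B2–B3, B2–B4, B2–B5, B2–B6, B3–B7
Every bag has size at most 5, so the width is 5 − 1 = 4 and tw(G) ≤ 4. On the other hand G contains the 5-clique {1, 3, 4, 5, 9}. A clique must lie in a single bag of any decomposition, so no decomposition can have width below 4. The upper and lower bounds meet at 4, so that is the treewidth.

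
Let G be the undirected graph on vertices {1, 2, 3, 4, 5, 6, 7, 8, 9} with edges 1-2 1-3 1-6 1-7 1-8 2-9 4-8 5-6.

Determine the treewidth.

1

A width-1 tree decomposition is:
Bags: B1 = {1, 6}  B2 = {1, 2}  B3 = {1, 7}  B4 = {5, 6}  B5 = {1, 8}  B6 = {1, 3}  B7 = {2, 9}  B8 = {4, 8}
Tree: B1–B2, B2–B3, B1–B4, B3–B5, B2–B6, B2–B7, B5–B8
Every bag has size at most 2, so the width is 2 − 1 = 1 and tw(G) ≤ 1. Any graph with an edge has treewidth ≥ 1, and G has the edge 6–1. Combining the bounds, tw(G) = 1.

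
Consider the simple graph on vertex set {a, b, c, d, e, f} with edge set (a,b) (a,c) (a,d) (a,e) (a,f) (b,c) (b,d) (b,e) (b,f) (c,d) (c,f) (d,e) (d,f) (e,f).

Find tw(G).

A width-4 tree decomposition is:
Bags: B1 = {a, b, c, d, f}  B2 = {a, b, d, e, f}
Tree: B1–B2
Every bag has size at most 5, so the width is 5 − 1 = 4 and tw(G) ≤ 4. For the lower bound, the 5 vertices {a, b, d, e, f} are pairwise adjacent, and any tree decomposition puts a clique entirely inside one bag — forcing width ≥ 4. Therefore the treewidth is 4.

4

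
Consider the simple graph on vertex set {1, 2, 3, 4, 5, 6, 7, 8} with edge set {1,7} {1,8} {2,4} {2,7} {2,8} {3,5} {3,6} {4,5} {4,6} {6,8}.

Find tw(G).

A width-2 tree decomposition is:
Bags: B1 = {3, 5, 6}  B2 = {4, 5, 6}  B3 = {4, 6, 8}  B4 = {2, 4, 8}  B5 = {1, 2, 8}  B6 = {1, 2, 7}
Tree: B1–B2, B2–B3, B3–B4, B4–B5, B5–B6
Each bag holds 3 vertices, so the decomposition has width 2, which upper-bounds the treewidth. The edges 3–5–4–6–3 form a cycle, so G is not a tree and its treewidth is at least 2. Combining the bounds, tw(G) = 2.

2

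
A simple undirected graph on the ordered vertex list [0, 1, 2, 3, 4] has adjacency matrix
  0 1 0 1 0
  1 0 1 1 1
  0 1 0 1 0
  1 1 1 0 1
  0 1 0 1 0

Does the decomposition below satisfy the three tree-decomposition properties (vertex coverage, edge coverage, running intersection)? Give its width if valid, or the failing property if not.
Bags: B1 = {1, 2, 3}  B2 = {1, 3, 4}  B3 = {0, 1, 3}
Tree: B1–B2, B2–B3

Yes; width 2.

Vertex coverage: the bags together contain {0, 1, 2, 3, 4}, the full vertex set. Edge coverage: each edge of G has both endpoints in at least one bag. Running intersection: for every vertex, the bags containing it form a connected subtree. All three properties hold, so this is a valid tree decomposition of width max|bag| − 1 = 2, and hence tw(G) ≤ 2.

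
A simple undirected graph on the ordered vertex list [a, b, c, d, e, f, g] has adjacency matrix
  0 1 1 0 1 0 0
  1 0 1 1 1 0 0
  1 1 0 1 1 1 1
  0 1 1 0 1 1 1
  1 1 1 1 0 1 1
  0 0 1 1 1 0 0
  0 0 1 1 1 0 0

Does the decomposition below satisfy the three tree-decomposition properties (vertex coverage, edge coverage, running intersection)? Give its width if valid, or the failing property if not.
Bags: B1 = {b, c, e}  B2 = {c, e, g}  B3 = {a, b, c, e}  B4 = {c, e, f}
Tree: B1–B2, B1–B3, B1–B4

No — vertex d appears in no bag.

A tree decomposition must satisfy three properties: every vertex lies in some bag; for every edge, both endpoints lie together in some bag; and for every vertex, the bags containing it form a connected subtree. Here vertex d appears in no bag, so the decomposition is invalid.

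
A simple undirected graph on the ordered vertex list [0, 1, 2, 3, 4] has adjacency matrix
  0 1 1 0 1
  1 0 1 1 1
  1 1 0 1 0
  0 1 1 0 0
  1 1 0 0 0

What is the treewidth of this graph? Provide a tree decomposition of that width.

Treewidth 2.
One such decomposition:
Bags: B1 = {0, 1, 2}  B2 = {0, 1, 4}  B3 = {1, 2, 3}
Tree: B1–B2, B1–B3

The largest bag has 3 vertices, giving width 2; this decomposition certifies tw(G) ≤ 2. On the other hand G contains the 3-clique {0, 1, 2}. A clique must lie in a single bag of any decomposition, so no decomposition can have width below 2. Therefore the treewidth is 2.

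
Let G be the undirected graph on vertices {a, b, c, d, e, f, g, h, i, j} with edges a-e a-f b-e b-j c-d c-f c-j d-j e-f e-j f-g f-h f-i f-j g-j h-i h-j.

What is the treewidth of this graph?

2

A width-2 tree decomposition is:
Bags: B1 = {c, f, j}  B2 = {f, h, j}  B3 = {e, f, j}  B4 = {a, e, f}  B5 = {f, g, j}  B6 = {c, d, j}  B7 = {b, e, j}  B8 = {f, h, i}
Tree: B1–B2, B2–B3, B3–B4, B3–B5, B1–B6, B3–B7, B2–B8
Each bag holds 3 vertices, so the decomposition has width 2, which upper-bounds the treewidth. Conversely, {c, d, j} is a clique of size 3, and the vertices of any clique must share a bag in every tree decomposition; so some bag has ≥ 3 vertices and tw(G) ≥ 2. Hence tw(G) = 2 exactly.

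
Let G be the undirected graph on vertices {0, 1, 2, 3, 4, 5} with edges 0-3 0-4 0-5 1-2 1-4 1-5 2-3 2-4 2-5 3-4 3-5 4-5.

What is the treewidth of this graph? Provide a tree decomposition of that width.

The largest bag has 4 vertices, giving width 3; this decomposition certifies tw(G) ≤ 3. Conversely, {0, 3, 4, 5} is a clique of size 4, and the vertices of any clique must share a bag in every tree decomposition; so some bag has ≥ 4 vertices and tw(G) ≥ 3. The upper and lower bounds meet at 3, so that is the treewidth.

Treewidth 3.
One such decomposition:
Bags: B1 = {0, 3, 4, 5}  B2 = {2, 3, 4, 5}  B3 = {1, 2, 4, 5}
Tree: B1–B2, B2–B3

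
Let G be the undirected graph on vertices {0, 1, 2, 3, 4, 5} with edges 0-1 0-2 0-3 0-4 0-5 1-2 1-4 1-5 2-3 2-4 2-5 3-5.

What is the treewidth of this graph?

3

A width-3 tree decomposition is:
Bags: B1 = {0, 2, 3, 5}  B2 = {0, 1, 2, 5}  B3 = {0, 1, 2, 4}
Tree: B1–B2, B2–B3
Each bag holds 4 vertices, so the decomposition has width 3, which upper-bounds the treewidth. Conversely, {0, 1, 2, 4} is a clique of size 4, and the vertices of any clique must share a bag in every tree decomposition; so some bag has ≥ 4 vertices and tw(G) ≥ 3. Combining the bounds, tw(G) = 3.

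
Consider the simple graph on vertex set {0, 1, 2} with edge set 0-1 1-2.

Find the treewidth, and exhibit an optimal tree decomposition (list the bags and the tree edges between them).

Every bag has size at most 2, so the width is 2 − 1 = 1 and tw(G) ≤ 1. G has an edge, so its treewidth is at least 1. The upper and lower bounds meet at 1, so that is the treewidth.

Treewidth 1.
Bags: B1 = {0, 1}  B2 = {1, 2}
Tree: B1–B2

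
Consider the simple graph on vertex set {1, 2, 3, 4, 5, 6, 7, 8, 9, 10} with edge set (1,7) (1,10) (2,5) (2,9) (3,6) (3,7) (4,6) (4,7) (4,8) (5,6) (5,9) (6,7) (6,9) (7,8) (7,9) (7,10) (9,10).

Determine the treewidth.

A width-2 tree decomposition is:
Bags: B1 = {6, 7, 9}  B2 = {4, 6, 7}  B3 = {5, 6, 9}  B4 = {7, 9, 10}  B5 = {2, 5, 9}  B6 = {3, 6, 7}  B7 = {4, 7, 8}  B8 = {1, 7, 10}
Tree: B1–B2, B1–B3, B1–B4, B3–B5, B2–B6, B2–B7, B4–B8
Each bag holds 3 vertices, so the decomposition has width 2, which upper-bounds the treewidth. For the lower bound, the 3 vertices {2, 5, 9} are pairwise adjacent, and any tree decomposition puts a clique entirely inside one bag — forcing width ≥ 2. Combining the bounds, tw(G) = 2.

2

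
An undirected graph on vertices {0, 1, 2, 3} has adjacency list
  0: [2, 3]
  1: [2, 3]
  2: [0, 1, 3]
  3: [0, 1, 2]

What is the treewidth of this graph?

2

A width-2 tree decomposition is:
Bags: B1 = {1, 2, 3}  B2 = {0, 2, 3}
Tree: B1–B2
Each bag holds 3 vertices, so the decomposition has width 2, which upper-bounds the treewidth. For the lower bound, the 3 vertices {0, 2, 3} are pairwise adjacent, and any tree decomposition puts a clique entirely inside one bag — forcing width ≥ 2. Therefore the treewidth is 2.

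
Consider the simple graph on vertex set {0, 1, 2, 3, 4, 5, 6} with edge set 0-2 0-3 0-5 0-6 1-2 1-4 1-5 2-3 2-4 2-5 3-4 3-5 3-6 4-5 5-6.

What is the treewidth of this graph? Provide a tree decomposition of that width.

Each bag holds 4 vertices, so the decomposition has width 3, which upper-bounds the treewidth. On the other hand G contains the 4-clique {1, 2, 4, 5}. A clique must lie in a single bag of any decomposition, so no decomposition can have width below 3. Hence tw(G) = 3 exactly.

Treewidth 3.
Bags: B1 = {1, 2, 4, 5}  B2 = {2, 3, 4, 5}  B3 = {0, 2, 3, 5}  B4 = {0, 3, 5, 6}
Tree: B1–B2, B2–B3, B3–B4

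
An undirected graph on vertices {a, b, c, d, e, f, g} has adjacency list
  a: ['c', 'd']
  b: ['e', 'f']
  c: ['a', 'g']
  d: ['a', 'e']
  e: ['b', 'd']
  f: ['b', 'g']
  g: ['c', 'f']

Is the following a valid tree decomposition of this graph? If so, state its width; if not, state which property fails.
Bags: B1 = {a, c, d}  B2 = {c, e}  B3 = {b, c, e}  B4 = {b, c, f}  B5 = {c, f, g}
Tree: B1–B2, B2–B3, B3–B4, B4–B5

A tree decomposition must satisfy three properties: every vertex lies in some bag; for every edge, both endpoints lie together in some bag; and for every vertex, the bags containing it form a connected subtree. Here edge (d,e) lies in no bag, so the decomposition is invalid.

No — edge (d,e) lies in no bag.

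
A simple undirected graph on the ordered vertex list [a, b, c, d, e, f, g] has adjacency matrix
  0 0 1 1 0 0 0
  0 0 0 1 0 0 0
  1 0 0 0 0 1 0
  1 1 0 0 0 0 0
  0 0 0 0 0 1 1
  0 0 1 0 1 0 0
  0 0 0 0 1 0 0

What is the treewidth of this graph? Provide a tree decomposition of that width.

Every bag has size at most 2, so the width is 2 − 1 = 1 and tw(G) ≤ 1. Any graph with an edge has treewidth ≥ 1, and G has the edge b–d. The upper and lower bounds meet at 1, so that is the treewidth.

Treewidth 1.
Bags: B1 = {b, d}  B2 = {a, d}  B3 = {a, c}  B4 = {c, f}  B5 = {e, f}  B6 = {e, g}
Tree: B1–B2, B2–B3, B3–B4, B4–B5, B5–B6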